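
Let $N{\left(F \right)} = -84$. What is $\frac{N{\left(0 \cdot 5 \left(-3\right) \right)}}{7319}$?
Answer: $- \frac{84}{7319} \approx -0.011477$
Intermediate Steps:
$\frac{N{\left(0 \cdot 5 \left(-3\right) \right)}}{7319} = - \frac{84}{7319}$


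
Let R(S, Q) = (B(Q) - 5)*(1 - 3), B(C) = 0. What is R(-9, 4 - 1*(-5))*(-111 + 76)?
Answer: -350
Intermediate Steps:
R(S, Q) = 10 (R(S, Q) = (0 - 5)*(1 - 3) = -5*(-2) = 10)
R(-9, 4 - 1*(-5))*(-111 + 76) = 10*(-111 + 76) = 10*(-35) = -350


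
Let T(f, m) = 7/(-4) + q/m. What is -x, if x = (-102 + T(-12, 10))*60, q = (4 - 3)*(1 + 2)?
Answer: 6207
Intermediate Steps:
q = 3 (q = 1*3 = 3)
T(f, m) = -7/4 + 3/m (T(f, m) = 7/(-4) + 3/m = 7*(-¼) + 3/m = -7/4 + 3/m)
x = -6207 (x = (-102 + (-7/4 + 3/10))*60 = (-102 - 29/20)*60 = -2069/20*60 = -6207)
-x = -1*(-6207) = 6207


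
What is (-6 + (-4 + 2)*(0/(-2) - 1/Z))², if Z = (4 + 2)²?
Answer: 11449/324 ≈ 35.336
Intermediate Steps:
Z = 36 (Z = 6² = 36)
(-6 + (-4 + 2)*(0/(-2) - 1/Z))² = (-6 + (-4 + 2)*(0/(-2) - 1/36))² = (-6 - 2*(0*(-½) - 1*1/36))² = (-6 - 2*(0 - 1/36))² = (-6 - 2*(-1/36))² = (-6 + 1/18)² = (-107/18)² = 11449/324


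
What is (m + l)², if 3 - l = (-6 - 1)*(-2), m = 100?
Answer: 7921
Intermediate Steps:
l = -11 (l = 3 - (-6 - 1)*(-2) = 3 - (-7)*(-2) = 3 - 1*14 = 3 - 14 = -11)
(m + l)² = (100 - 11)² = 89² = 7921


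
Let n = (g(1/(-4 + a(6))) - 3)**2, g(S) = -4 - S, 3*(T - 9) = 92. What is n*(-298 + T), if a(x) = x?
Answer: -58125/4 ≈ -14531.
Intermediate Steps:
T = 119/3 (T = 9 + (1/3)*92 = 9 + 92/3 = 119/3 ≈ 39.667)
n = 225/4 (n = ((-4 - 1/(-4 + 6)) - 3)**2 = ((-4 - 1/2) - 3)**2 = (-9/2 - 3)**2 = (-15/2)**2 = 225/4 ≈ 56.250)
n*(-298 + T) = 225*(-298 + 119/3)/4 = (225/4)*(-775/3) = -58125/4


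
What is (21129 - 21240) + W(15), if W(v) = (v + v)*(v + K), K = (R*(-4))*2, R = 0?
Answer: 339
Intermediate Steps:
K = 0 (K = (0*(-4))*2 = 0*2 = 0)
W(v) = 2*v² (W(v) = (v + v)*(v + 0) = (2*v)*v = 2*v²)
(21129 - 21240) + W(15) = (21129 - 21240) + 2*15² = -111 + 2*225 = -111 + 450 = 339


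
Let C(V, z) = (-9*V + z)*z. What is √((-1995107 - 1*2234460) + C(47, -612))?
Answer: I*√3596147 ≈ 1896.4*I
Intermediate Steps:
C(V, z) = z*(z - 9*V) (C(V, z) = (z - 9*V)*z = z*(z - 9*V))
√((-1995107 - 1*2234460) + C(47, -612)) = √((-1995107 - 1*2234460) - 612*(-612 - 9*47)) = √((-1995107 - 2234460) - 612*(-612 - 423)) = √(-4229567 - 612*(-1035)) = √(-4229567 + 633420) = √(-3596147) = I*√3596147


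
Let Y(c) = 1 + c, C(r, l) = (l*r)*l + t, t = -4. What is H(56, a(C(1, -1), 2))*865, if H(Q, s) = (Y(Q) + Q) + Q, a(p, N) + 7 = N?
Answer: 146185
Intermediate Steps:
C(r, l) = -4 + r*l² (C(r, l) = (l*r)*l - 4 = r*l² - 4 = -4 + r*l²)
a(p, N) = -7 + N
H(Q, s) = 1 + 3*Q (H(Q, s) = ((1 + Q) + Q) + Q = (1 + 2*Q) + Q = 1 + 3*Q)
H(56, a(C(1, -1), 2))*865 = (1 + 3*56)*865 = (1 + 168)*865 = 169*865 = 146185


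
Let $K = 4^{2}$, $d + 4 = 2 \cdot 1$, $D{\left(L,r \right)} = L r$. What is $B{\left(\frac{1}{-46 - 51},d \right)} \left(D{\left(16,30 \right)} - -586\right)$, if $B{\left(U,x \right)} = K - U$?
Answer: $\frac{1655498}{97} \approx 17067.0$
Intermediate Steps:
$d = -2$ ($d = -4 + 2 \cdot 1 = -4 + 2 = -2$)
$K = 16$
$B{\left(U,x \right)} = 16 - U$
$B{\left(\frac{1}{-46 - 51},d \right)} \left(D{\left(16,30 \right)} - -586\right) = \left(16 - \frac{1}{-46 - 51}\right) \left(16 \cdot 30 - -586\right) = \left(16 - \frac{1}{-97}\right) \left(480 + 586\right) = \left(16 - - \frac{1}{97}\right) 1066 = \left(16 + \frac{1}{97}\right) 1066 = \frac{1553}{97} \cdot 1066 = \frac{1655498}{97}$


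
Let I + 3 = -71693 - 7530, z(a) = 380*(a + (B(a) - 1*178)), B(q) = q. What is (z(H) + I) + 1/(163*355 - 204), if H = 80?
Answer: -4962651625/57661 ≈ -86066.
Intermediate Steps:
z(a) = -67640 + 760*a (z(a) = 380*(a + (a - 1*178)) = 380*(a + (a - 178)) = 380*(a + (-178 + a)) = 380*(-178 + 2*a) = -67640 + 760*a)
I = -79226 (I = -3 + (-71693 - 7530) = -3 - 79223 = -79226)
(z(H) + I) + 1/(163*355 - 204) = ((-67640 + 760*80) - 79226) + 1/(163*355 - 204) = ((-67640 + 60800) - 79226) + 1/(57865 - 204) = (-6840 - 79226) + 1/57661 = -86066 + 1/57661 = -4962651625/57661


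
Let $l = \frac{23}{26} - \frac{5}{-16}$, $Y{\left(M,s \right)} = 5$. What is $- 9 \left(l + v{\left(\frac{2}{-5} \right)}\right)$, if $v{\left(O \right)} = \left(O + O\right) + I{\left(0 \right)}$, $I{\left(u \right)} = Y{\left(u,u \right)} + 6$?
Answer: $- \frac{106677}{1040} \approx -102.57$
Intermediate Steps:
$I{\left(u \right)} = 11$ ($I{\left(u \right)} = 5 + 6 = 11$)
$v{\left(O \right)} = 11 + 2 O$ ($v{\left(O \right)} = \left(O + O\right) + 11 = 2 O + 11 = 11 + 2 O$)
$l = \frac{249}{208}$ ($l = 23 \cdot \frac{1}{26} - - \frac{5}{16} = \frac{23}{26} + \frac{5}{16} = \frac{249}{208} \approx 1.1971$)
$- 9 \left(l + v{\left(\frac{2}{-5} \right)}\right) = - 9 \left(\frac{249}{208} + \left(11 + 2 \frac{2}{-5}\right)\right) = - 9 \left(\frac{249}{208} + \left(11 + 2 \cdot 2 \left(- \frac{1}{5}\right)\right)\right) = - 9 \left(\frac{249}{208} + \left(11 + 2 \left(- \frac{2}{5}\right)\right)\right) = - 9 \left(\frac{249}{208} + \left(11 - \frac{4}{5}\right)\right) = - 9 \left(\frac{249}{208} + \frac{51}{5}\right) = \left(-9\right) \frac{11853}{1040} = - \frac{106677}{1040}$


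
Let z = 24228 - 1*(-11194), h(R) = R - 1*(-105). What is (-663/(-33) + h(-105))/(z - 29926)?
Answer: 221/60456 ≈ 0.0036556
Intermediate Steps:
h(R) = 105 + R (h(R) = R + 105 = 105 + R)
z = 35422 (z = 24228 + 11194 = 35422)
(-663/(-33) + h(-105))/(z - 29926) = (-663/(-33) + (105 - 105))/(35422 - 29926) = (-1/33*(-663) + 0)/5496 = (221/11 + 0)*(1/5496) = (221/11)*(1/5496) = 221/60456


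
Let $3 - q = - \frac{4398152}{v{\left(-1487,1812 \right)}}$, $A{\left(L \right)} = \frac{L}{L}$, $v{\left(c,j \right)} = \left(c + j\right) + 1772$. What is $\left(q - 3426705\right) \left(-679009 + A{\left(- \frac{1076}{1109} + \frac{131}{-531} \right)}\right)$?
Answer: $\frac{1625408431928512}{699} \approx 2.3253 \cdot 10^{12}$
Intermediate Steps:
$v{\left(c,j \right)} = 1772 + c + j$
$A{\left(L \right)} = 1$
$q = \frac{4404443}{2097}$ ($q = 3 - - \frac{4398152}{1772 - 1487 + 1812} = 3 - - \frac{4398152}{2097} = 3 + \frac{4398152}{2097} = \frac{4404443}{2097} \approx 2100.4$)
$\left(q - 3426705\right) \left(-679009 + A{\left(- \frac{1076}{1109} + \frac{131}{-531} \right)}\right) = \left(\frac{4404443}{2097} - 3426705\right) \left(-679009 + 1\right) = \left(- \frac{7181395942}{2097}\right) \left(-679008\right) = \frac{1625408431928512}{699}$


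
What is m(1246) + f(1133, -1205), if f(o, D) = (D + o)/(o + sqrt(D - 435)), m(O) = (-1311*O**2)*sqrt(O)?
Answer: 12*(-678449492*sqrt(127715) + 6*I + 192170818609*I*sqrt(1246))/(-1133*I + 2*sqrt(410)) ≈ -7.1845e+10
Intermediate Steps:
m(O) = -1311*O**(5/2)
f(o, D) = (D + o)/(o + sqrt(-435 + D))
m(1246) + f(1133, -1205) = -2035348476*sqrt(1246) + (-1205 + 1133)/(1133 + sqrt(-435 - 1205)) = -2035348476*sqrt(1246) - 72/(1133 + sqrt(-1640)) = -2035348476*sqrt(1246) - 72/(1133 + 2*I*sqrt(410))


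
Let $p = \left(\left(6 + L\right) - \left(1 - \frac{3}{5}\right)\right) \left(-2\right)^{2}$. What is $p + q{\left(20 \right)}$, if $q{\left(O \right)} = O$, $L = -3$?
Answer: $\frac{152}{5} \approx 30.4$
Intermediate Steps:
$p = \frac{52}{5}$ ($p = \left(\left(6 - 3\right) - \left(1 - \frac{3}{5}\right)\right) \left(-2\right)^{2} = \left(3 - \left(1 - \frac{3}{5}\right)\right) 4 = \left(3 - \frac{2}{5}\right) 4 = \frac{13}{5} \cdot 4 = \frac{52}{5} \approx 10.4$)
$p + q{\left(20 \right)} = \frac{52}{5} + 20 = \frac{152}{5}$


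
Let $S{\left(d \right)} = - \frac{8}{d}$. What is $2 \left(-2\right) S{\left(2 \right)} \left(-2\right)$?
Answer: $-32$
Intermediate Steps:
$2 \left(-2\right) S{\left(2 \right)} \left(-2\right) = 2 \left(-2\right) \left(- \frac{8}{2}\right) \left(-2\right) = - 4 \left(\left(-8\right) \frac{1}{2}\right) \left(-2\right) = \left(-4\right) \left(-4\right) \left(-2\right) = 16 \left(-2\right) = -32$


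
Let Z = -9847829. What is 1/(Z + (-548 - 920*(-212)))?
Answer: -1/9653337 ≈ -1.0359e-7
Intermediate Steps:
1/(Z + (-548 - 920*(-212))) = 1/(-9847829 + (-548 - 920*(-212))) = 1/(-9847829 + (-548 + 195040)) = 1/(-9847829 + 194492) = 1/(-9653337) = -1/9653337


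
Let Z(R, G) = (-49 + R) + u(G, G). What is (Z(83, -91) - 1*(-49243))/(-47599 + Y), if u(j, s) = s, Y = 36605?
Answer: -24593/5497 ≈ -4.4739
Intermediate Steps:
Z(R, G) = -49 + G + R (Z(R, G) = (-49 + R) + G = -49 + G + R)
(Z(83, -91) - 1*(-49243))/(-47599 + Y) = ((-49 - 91 + 83) - 1*(-49243))/(-47599 + 36605) = (-57 + 49243)/(-10994) = 49186*(-1/10994) = -24593/5497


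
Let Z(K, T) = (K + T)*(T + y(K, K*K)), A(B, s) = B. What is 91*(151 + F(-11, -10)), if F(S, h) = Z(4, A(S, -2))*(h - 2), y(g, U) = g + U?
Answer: 82537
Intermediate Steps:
y(g, U) = U + g
Z(K, T) = (K + T)*(K + T + K²) (Z(K, T) = (K + T)*(T + (K*K + K)) = (K + T)*(T + (K² + K)) = (K + T)*(T + (K + K²)) = (K + T)*(K + T + K²))
F(S, h) = (-2 + h)*(80 + S² + 24*S) (F(S, h) = (S² + 4*S + 4²*(1 + 4) + 4*S*(1 + 4))*(h - 2) = (S² + 4*S + 16*5 + 4*S*5)*(-2 + h) = (S² + 4*S + 80 + 20*S)*(-2 + h) = (80 + S² + 24*S)*(-2 + h) = (-2 + h)*(80 + S² + 24*S))
91*(151 + F(-11, -10)) = 91*(151 + (-2 - 10)*(80 + (-11)² + 24*(-11))) = 91*(151 - 12*(80 + 121 - 264)) = 91*(151 - 12*(-63)) = 91*(151 + 756) = 91*907 = 82537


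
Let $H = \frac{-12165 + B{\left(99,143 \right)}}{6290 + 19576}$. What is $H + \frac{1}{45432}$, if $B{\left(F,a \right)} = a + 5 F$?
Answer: $- \frac{29092711}{65285784} \approx -0.44562$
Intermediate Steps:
$H = - \frac{11527}{25866}$ ($H = \frac{-12165 + \left(143 + 5 \cdot 99\right)}{6290 + 19576} = \frac{-12165 + \left(143 + 495\right)}{25866} = \left(-12165 + 638\right) \frac{1}{25866} = \left(-11527\right) \frac{1}{25866} = - \frac{11527}{25866} \approx -0.44564$)
$H + \frac{1}{45432} = - \frac{11527}{25866} + \frac{1}{45432} = - \frac{29092711}{65285784}$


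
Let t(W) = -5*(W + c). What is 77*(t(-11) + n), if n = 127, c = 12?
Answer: 9394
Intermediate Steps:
t(W) = -60 - 5*W (t(W) = -5*(W + 12) = -5*(12 + W) = -60 - 5*W)
77*(t(-11) + n) = 77*((-60 - 5*(-11)) + 127) = 77*((-60 + 55) + 127) = 77*(-5 + 127) = 77*122 = 9394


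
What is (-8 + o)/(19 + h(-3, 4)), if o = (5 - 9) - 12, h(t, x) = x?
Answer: -24/23 ≈ -1.0435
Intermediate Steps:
o = -16 (o = -4 - 12 = -16)
(-8 + o)/(19 + h(-3, 4)) = (-8 - 16)/(19 + 4) = -24/23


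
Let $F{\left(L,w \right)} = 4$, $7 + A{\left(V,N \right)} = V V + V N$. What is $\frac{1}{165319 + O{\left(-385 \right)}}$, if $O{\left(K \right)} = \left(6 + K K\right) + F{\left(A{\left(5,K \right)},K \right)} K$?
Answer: $\frac{1}{312010} \approx 3.205 \cdot 10^{-6}$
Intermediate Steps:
$A{\left(V,N \right)} = -7 + V^{2} + N V$ ($A{\left(V,N \right)} = -7 + \left(V V + V N\right) = -7 + \left(V^{2} + N V\right) = -7 + V^{2} + N V$)
$O{\left(K \right)} = 6 + K^{2} + 4 K$ ($O{\left(K \right)} = \left(6 + K K\right) + 4 K = \left(6 + K^{2}\right) + 4 K = 6 + K^{2} + 4 K$)
$\frac{1}{165319 + O{\left(-385 \right)}} = \frac{1}{165319 + \left(6 + \left(-385\right)^{2} + 4 \left(-385\right)\right)} = \frac{1}{165319 + \left(6 + 148225 - 1540\right)} = \frac{1}{165319 + 146691} = \frac{1}{312010}$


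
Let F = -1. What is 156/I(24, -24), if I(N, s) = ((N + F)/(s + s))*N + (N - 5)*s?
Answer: -312/935 ≈ -0.33369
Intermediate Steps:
I(N, s) = s*(-5 + N) + N*(-1 + N)/(2*s) (I(N, s) = ((N - 1)/(s + s))*N + (N - 5)*s = ((-1 + N)/((2*s)))*N + (-5 + N)*s = ((-1 + N)*(1/(2*s)))*N + s*(-5 + N) = ((-1 + N)/(2*s))*N + s*(-5 + N) = N*(-1 + N)/(2*s) + s*(-5 + N) = s*(-5 + N) + N*(-1 + N)/(2*s))
156/I(24, -24) = 156/(((½)*(24² - 1*24 + 2*(-24)²*(-5 + 24))/(-24))) = 156/(((½)*(-1/24)*(576 - 24 + 2*576*19))) = 156/(((½)*(-1/24)*(576 - 24 + 21888))) = 156/(((½)*(-1/24)*22440)) = 156/(-935/2) = 156*(-2/935) = -312/935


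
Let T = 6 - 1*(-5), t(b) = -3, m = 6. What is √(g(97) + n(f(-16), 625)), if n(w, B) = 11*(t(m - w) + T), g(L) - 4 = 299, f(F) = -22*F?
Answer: √391 ≈ 19.774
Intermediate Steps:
T = 11 (T = 6 + 5 = 11)
g(L) = 303 (g(L) = 4 + 299 = 303)
n(w, B) = 88 (n(w, B) = 11*(-3 + 11) = 11*8 = 88)
√(g(97) + n(f(-16), 625)) = √(303 + 88) = √391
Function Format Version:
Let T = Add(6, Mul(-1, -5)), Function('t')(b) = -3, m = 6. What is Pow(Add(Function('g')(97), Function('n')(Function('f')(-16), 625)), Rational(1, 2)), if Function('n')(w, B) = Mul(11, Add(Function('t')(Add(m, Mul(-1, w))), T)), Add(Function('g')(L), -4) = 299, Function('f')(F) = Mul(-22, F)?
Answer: Pow(391, Rational(1, 2)) ≈ 19.774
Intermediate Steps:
T = 11 (T = Add(6, 5) = 11)
Function('g')(L) = 303 (Function('g')(L) = Add(4, 299) = 303)
Function('n')(w, B) = 88 (Function('n')(w, B) = Mul(11, Add(-3, 11)) = Mul(11, 8) = 88)
Pow(Add(Function('g')(97), Function('n')(Function('f')(-16), 625)), Rational(1, 2)) = Pow(Add(303, 88), Rational(1, 2)) = Pow(391, Rational(1, 2))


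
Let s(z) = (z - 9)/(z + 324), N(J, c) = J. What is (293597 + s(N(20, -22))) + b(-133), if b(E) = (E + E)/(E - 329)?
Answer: 3332920043/11352 ≈ 2.9360e+5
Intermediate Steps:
b(E) = 2*E/(-329 + E) (b(E) = (2*E)/(-329 + E) = 2*E/(-329 + E))
s(z) = (-9 + z)/(324 + z)
(293597 + s(N(20, -22))) + b(-133) = (293597 + (-9 + 20)/(324 + 20)) + 2*(-133)/(-329 - 133) = (293597 + 11/344) + 2*(-133)/(-462) = (293597 + (1/344)*11) + 2*(-133)*(-1/462) = (293597 + 11/344) + 19/33 = 100997379/344 + 19/33 = 3332920043/11352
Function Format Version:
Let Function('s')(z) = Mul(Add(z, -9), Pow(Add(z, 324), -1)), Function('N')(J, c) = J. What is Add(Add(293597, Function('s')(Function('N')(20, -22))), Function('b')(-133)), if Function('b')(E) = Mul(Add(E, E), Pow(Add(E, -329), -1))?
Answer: Rational(3332920043, 11352) ≈ 2.9360e+5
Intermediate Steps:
Function('b')(E) = Mul(2, E, Pow(Add(-329, E), -1)) (Function('b')(E) = Mul(Mul(2, E), Pow(Add(-329, E), -1)) = Mul(2, E, Pow(Add(-329, E), -1)))
Function('s')(z) = Mul(Pow(Add(324, z), -1), Add(-9, z)) (Function('s')(z) = Mul(Add(-9, z), Pow(Add(324, z), -1)) = Mul(Pow(Add(324, z), -1), Add(-9, z)))
Add(Add(293597, Function('s')(Function('N')(20, -22))), Function('b')(-133)) = Add(Add(293597, Mul(Pow(Add(324, 20), -1), Add(-9, 20))), Mul(2, -133, Pow(Add(-329, -133), -1))) = Add(Add(293597, Mul(Pow(344, -1), 11)), Mul(2, -133, Pow(-462, -1))) = Add(Add(293597, Mul(Rational(1, 344), 11)), Mul(2, -133, Rational(-1, 462))) = Add(Add(293597, Rational(11, 344)), Rational(19, 33)) = Add(Rational(100997379, 344), Rational(19, 33)) = Rational(3332920043, 11352)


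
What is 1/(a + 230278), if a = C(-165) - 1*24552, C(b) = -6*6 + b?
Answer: 1/205525 ≈ 4.8656e-6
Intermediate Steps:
C(b) = -36 + b
a = -24753 (a = (-36 - 165) - 1*24552 = -201 - 24552 = -24753)
1/(a + 230278) = 1/(-24753 + 230278) = 1/205525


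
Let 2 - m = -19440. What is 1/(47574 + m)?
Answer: 1/67016 ≈ 1.4922e-5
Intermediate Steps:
m = 19442 (m = 2 - 1*(-19440) = 2 + 19440 = 19442)
1/(47574 + m) = 1/(47574 + 19442) = 1/67016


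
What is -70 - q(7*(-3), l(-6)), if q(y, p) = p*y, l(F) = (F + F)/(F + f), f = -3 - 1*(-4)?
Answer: -98/5 ≈ -19.600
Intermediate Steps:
f = 1 (f = -3 + 4 = 1)
l(F) = 2*F/(1 + F) (l(F) = (F + F)/(F + 1) = (2*F)/(1 + F) = 2*F/(1 + F))
-70 - q(7*(-3), l(-6)) = -70 - 2*(-6)/(1 - 6)*7*(-3) = -70 - 2*(-6)/(-5)*(-21) = -70 - 2*(-6)*(-1/5)*(-21) = -70 - 12*(-21)/5 = -70 - 1*(-252/5) = -70 + 252/5 = -98/5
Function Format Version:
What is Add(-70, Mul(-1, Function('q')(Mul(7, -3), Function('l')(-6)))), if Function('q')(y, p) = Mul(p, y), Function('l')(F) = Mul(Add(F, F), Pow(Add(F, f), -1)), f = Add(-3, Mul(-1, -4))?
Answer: Rational(-98, 5) ≈ -19.600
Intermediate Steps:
f = 1 (f = Add(-3, 4) = 1)
Function('l')(F) = Mul(2, F, Pow(Add(1, F), -1)) (Function('l')(F) = Mul(Add(F, F), Pow(Add(F, 1), -1)) = Mul(Mul(2, F), Pow(Add(1, F), -1)) = Mul(2, F, Pow(Add(1, F), -1)))
Add(-70, Mul(-1, Function('q')(Mul(7, -3), Function('l')(-6)))) = Add(-70, Mul(-1, Mul(Mul(2, -6, Pow(Add(1, -6), -1)), Mul(7, -3)))) = Add(-70, Mul(-1, Mul(Mul(2, -6, Pow(-5, -1)), -21))) = Add(-70, Mul(-1, Mul(Mul(2, -6, Rational(-1, 5)), -21))) = Add(-70, Mul(-1, Mul(Rational(12, 5), -21))) = Add(-70, Mul(-1, Rational(-252, 5))) = Add(-70, Rational(252, 5)) = Rational(-98, 5)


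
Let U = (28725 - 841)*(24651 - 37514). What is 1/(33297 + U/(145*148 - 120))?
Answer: 5335/87971522 ≈ 6.0645e-5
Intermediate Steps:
U = -358671892 (U = 27884*(-12863) = -358671892)
1/(33297 + U/(145*148 - 120)) = 1/(33297 - 358671892/(145*148 - 120)) = 1/(33297 - 358671892/(21460 - 120)) = 1/(33297 - 358671892/21340) = 1/(33297 - 358671892*1/21340) = 1/(33297 - 89667973/5335) = 1/(87971522/5335) = 5335/87971522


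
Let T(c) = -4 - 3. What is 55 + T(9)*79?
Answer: -498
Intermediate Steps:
T(c) = -7
55 + T(9)*79 = 55 - 7*79 = 55 - 553 = -498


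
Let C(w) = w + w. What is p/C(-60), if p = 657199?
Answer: -657199/120 ≈ -5476.7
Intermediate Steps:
C(w) = 2*w
p/C(-60) = 657199/((2*(-60))) = 657199/(-120) = 657199*(-1/120) = -657199/120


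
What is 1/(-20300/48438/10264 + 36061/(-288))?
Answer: -994335264/124502554333 ≈ -0.0079865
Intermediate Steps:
1/(-20300/48438/10264 + 36061/(-288)) = 1/(-20300*1/48438*(1/10264) + 36061*(-1/288)) = 1/(-10150/24219*1/10264 - 36061/288) = 1/(-5075/124291908 - 36061/288) = 1/(-124502554333/994335264) = -994335264/124502554333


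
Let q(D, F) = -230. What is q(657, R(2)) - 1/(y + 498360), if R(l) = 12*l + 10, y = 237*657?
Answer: -150435871/654069 ≈ -230.00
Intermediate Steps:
y = 155709
R(l) = 10 + 12*l
q(657, R(2)) - 1/(y + 498360) = -230 - 1/(155709 + 498360) = -230 - 1/654069 = -150435871/654069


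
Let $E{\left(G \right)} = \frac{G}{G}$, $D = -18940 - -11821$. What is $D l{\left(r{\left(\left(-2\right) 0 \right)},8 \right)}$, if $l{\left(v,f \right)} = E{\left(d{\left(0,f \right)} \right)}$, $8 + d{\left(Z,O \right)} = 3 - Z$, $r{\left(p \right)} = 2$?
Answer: $-7119$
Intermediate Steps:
$D = -7119$ ($D = -18940 + 11821 = -7119$)
$d{\left(Z,O \right)} = -5 - Z$ ($d{\left(Z,O \right)} = -8 - \left(-3 + Z\right) = -5 - Z$)
$E{\left(G \right)} = 1$
$l{\left(v,f \right)} = 1$
$D l{\left(r{\left(\left(-2\right) 0 \right)},8 \right)} = \left(-7119\right) 1 = -7119$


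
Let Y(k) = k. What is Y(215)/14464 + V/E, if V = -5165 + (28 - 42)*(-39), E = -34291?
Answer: 74181781/495985024 ≈ 0.14956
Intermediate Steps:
V = -4619 (V = -5165 - 14*(-39) = -5165 + 546 = -4619)
Y(215)/14464 + V/E = 215/14464 - 4619/(-34291) = 215*(1/14464) - 4619*(-1/34291) = 215/14464 + 4619/34291 = 74181781/495985024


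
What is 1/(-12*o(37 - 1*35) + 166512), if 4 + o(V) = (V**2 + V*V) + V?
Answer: 1/166440 ≈ 6.0082e-6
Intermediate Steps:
o(V) = -4 + V + 2*V**2 (o(V) = -4 + ((V**2 + V*V) + V) = -4 + ((V**2 + V**2) + V) = -4 + (2*V**2 + V) = -4 + (V + 2*V**2) = -4 + V + 2*V**2)
1/(-12*o(37 - 1*35) + 166512) = 1/(-12*(-4 + (37 - 1*35) + 2*(37 - 1*35)**2) + 166512) = 1/(-12*(-4 + (37 - 35) + 2*(37 - 35)**2) + 166512) = 1/(-12*(-4 + 2 + 2*2**2) + 166512) = 1/(-12*(-4 + 2 + 2*4) + 166512) = 1/(-12*(-4 + 2 + 8) + 166512) = 1/(-12*6 + 166512) = 1/(-72 + 166512) = 1/166440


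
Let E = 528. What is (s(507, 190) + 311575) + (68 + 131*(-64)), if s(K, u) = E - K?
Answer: 303280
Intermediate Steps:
s(K, u) = 528 - K
(s(507, 190) + 311575) + (68 + 131*(-64)) = ((528 - 1*507) + 311575) + (68 + 131*(-64)) = ((528 - 507) + 311575) + (68 - 8384) = (21 + 311575) - 8316 = 311596 - 8316 = 303280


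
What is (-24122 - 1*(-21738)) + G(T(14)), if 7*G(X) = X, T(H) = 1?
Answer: -16687/7 ≈ -2383.9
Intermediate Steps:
G(X) = X/7
(-24122 - 1*(-21738)) + G(T(14)) = (-24122 - 1*(-21738)) + (⅐)*1 = (-24122 + 21738) + ⅐ = -2384 + ⅐ = -16687/7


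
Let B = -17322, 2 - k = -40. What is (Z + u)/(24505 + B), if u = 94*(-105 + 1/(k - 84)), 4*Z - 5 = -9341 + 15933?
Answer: -690731/603372 ≈ -1.1448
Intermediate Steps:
k = 42 (k = 2 - 1*(-40) = 2 + 40 = 42)
Z = 6597/4 (Z = 5/4 + (-9341 + 15933)/4 = 5/4 + (¼)*6592 = 5/4 + 1648 = 6597/4 ≈ 1649.3)
u = -207317/21 (u = 94*(-105 + 1/(42 - 84)) = 94*(-105 + 1/(-42)) = 94*(-105 - 1/42) = 94*(-4411/42) = -207317/21 ≈ -9872.2)
(Z + u)/(24505 + B) = (6597/4 - 207317/21)/(24505 - 17322) = -690731/84/7183 = -690731/84*1/7183 = -690731/603372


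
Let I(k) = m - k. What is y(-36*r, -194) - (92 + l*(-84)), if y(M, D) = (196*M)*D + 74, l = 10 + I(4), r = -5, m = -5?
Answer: -6844254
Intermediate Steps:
I(k) = -5 - k
l = 1 (l = 10 + (-5 - 1*4) = 10 + (-5 - 4) = 10 - 9 = 1)
y(M, D) = 74 + 196*D*M (y(M, D) = 196*D*M + 74 = 74 + 196*D*M)
y(-36*r, -194) - (92 + l*(-84)) = (74 + 196*(-194)*(-36*(-5))) - (92 + 1*(-84)) = (74 + 196*(-194)*180) - (92 - 84) = (74 - 6844320) - 1*8 = -6844246 - 8 = -6844254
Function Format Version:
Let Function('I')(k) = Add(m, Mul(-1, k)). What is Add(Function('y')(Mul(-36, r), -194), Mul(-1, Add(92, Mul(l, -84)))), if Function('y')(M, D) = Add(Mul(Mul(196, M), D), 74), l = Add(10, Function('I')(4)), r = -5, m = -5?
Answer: -6844254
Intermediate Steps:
Function('I')(k) = Add(-5, Mul(-1, k))
l = 1 (l = Add(10, Add(-5, Mul(-1, 4))) = Add(10, Add(-5, -4)) = Add(10, -9) = 1)
Function('y')(M, D) = Add(74, Mul(196, D, M)) (Function('y')(M, D) = Add(Mul(196, D, M), 74) = Add(74, Mul(196, D, M)))
Add(Function('y')(Mul(-36, r), -194), Mul(-1, Add(92, Mul(l, -84)))) = Add(Add(74, Mul(196, -194, Mul(-36, -5))), Mul(-1, Add(92, Mul(1, -84)))) = Add(Add(74, Mul(196, -194, 180)), Mul(-1, Add(92, -84))) = Add(Add(74, -6844320), Mul(-1, 8)) = Add(-6844246, -8) = -6844254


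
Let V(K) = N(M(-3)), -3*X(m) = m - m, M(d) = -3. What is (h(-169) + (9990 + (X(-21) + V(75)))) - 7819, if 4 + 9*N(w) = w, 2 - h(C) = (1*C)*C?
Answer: -237499/9 ≈ -26389.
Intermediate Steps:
h(C) = 2 - C² (h(C) = 2 - 1*C*C = 2 - C*C = 2 - C²)
X(m) = 0 (X(m) = -(m - m)/3 = -⅓*0 = 0)
N(w) = -4/9 + w/9
V(K) = -7/9 (V(K) = -4/9 + (⅑)*(-3) = -4/9 - ⅓ = -7/9)
(h(-169) + (9990 + (X(-21) + V(75)))) - 7819 = ((2 - 1*(-169)²) + (9990 + (0 - 7/9))) - 7819 = ((2 - 1*28561) + (9990 - 7/9)) - 7819 = ((2 - 28561) + 89903/9) - 7819 = (-28559 + 89903/9) - 7819 = -167128/9 - 7819 = -237499/9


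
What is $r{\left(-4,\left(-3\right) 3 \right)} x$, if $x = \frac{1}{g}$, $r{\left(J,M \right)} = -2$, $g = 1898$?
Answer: $- \frac{1}{949} \approx -0.0010537$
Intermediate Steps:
$x = \frac{1}{1898} \approx 0.00052687$
$r{\left(-4,\left(-3\right) 3 \right)} x = \left(-2\right) \frac{1}{1898} = - \frac{1}{949}$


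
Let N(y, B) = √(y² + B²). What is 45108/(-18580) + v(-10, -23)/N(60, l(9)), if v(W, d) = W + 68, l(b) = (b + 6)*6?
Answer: -11277/4645 + 29*√13/195 ≈ -1.8916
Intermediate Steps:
l(b) = 36 + 6*b (l(b) = (6 + b)*6 = 36 + 6*b)
v(W, d) = 68 + W
N(y, B) = √(B² + y²)
45108/(-18580) + v(-10, -23)/N(60, l(9)) = 45108/(-18580) + (68 - 10)/(√((36 + 6*9)² + 60²)) = 45108*(-1/18580) + 58/(√((36 + 54)² + 3600)) = -11277/4645 + 58/(√(90² + 3600)) = -11277/4645 + 58/(√(8100 + 3600)) = -11277/4645 + 58/(√11700) = -11277/4645 + 58/((30*√13)) = -11277/4645 + 58*(√13/390) = -11277/4645 + 29*√13/195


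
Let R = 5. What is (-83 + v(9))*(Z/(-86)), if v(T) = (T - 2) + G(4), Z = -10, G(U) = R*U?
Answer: -280/43 ≈ -6.5116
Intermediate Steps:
G(U) = 5*U
v(T) = 18 + T (v(T) = (T - 2) + 5*4 = (-2 + T) + 20 = 18 + T)
(-83 + v(9))*(Z/(-86)) = (-83 + (18 + 9))*(-10/(-86)) = (-83 + 27)*(-10*(-1/86)) = -56*5/43 = -280/43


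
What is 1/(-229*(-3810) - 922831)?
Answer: -1/50341 ≈ -1.9865e-5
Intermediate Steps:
1/(-229*(-3810) - 922831) = 1/(872490 - 922831) = 1/(-50341) = -1/50341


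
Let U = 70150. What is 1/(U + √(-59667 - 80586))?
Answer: 70150/4921162753 - I*√140253/4921162753 ≈ 1.4255e-5 - 7.6101e-8*I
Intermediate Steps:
1/(U + √(-59667 - 80586)) = 1/(70150 + √(-59667 - 80586)) = 1/(70150 + √(-140253)) = 1/(70150 + I*√140253)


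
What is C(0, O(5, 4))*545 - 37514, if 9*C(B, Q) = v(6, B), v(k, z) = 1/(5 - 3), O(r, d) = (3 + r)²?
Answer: -674707/18 ≈ -37484.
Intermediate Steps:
v(k, z) = ½ (v(k, z) = 1/2 = ½)
C(B, Q) = 1/18 (C(B, Q) = (⅑)*(½) = 1/18)
C(0, O(5, 4))*545 - 37514 = (1/18)*545 - 37514 = 545/18 - 37514 = -674707/18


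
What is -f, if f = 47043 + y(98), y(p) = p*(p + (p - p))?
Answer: -56647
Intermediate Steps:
y(p) = p² (y(p) = p*(p + 0) = p*p = p²)
f = 56647 (f = 47043 + 98² = 47043 + 9604 = 56647)
-f = -1*56647 = -56647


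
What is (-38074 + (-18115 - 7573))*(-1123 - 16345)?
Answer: 1113794616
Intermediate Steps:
(-38074 + (-18115 - 7573))*(-1123 - 16345) = (-38074 - 25688)*(-17468) = -63762*(-17468) = 1113794616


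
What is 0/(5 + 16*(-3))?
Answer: 0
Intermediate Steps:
0/(5 + 16*(-3)) = 0/(5 - 48) = 0/(-43) = -1/43*0 = 0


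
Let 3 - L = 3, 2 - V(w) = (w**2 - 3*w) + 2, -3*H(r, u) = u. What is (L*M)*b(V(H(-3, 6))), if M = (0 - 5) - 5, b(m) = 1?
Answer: 0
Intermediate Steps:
H(r, u) = -u/3
V(w) = -w**2 + 3*w (V(w) = 2 - ((w**2 - 3*w) + 2) = 2 - (2 + w**2 - 3*w) = 2 + (-2 - w**2 + 3*w) = -w**2 + 3*w)
M = -10 (M = -5 - 5 = -10)
L = 0 (L = 3 - 1*3 = 3 - 3 = 0)
(L*M)*b(V(H(-3, 6))) = (0*(-10))*1 = 0*1 = 0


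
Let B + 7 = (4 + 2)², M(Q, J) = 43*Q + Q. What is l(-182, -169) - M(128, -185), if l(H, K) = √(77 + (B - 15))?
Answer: -5632 + √91 ≈ -5622.5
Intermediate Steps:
M(Q, J) = 44*Q
B = 29 (B = -7 + (4 + 2)² = -7 + 6² = -7 + 36 = 29)
l(H, K) = √91 (l(H, K) = √(77 + (29 - 15)) = √(77 + 14) = √91)
l(-182, -169) - M(128, -185) = √91 - 44*128 = √91 - 1*5632 = √91 - 5632 = -5632 + √91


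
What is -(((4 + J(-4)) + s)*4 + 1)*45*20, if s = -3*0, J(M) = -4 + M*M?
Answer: -58500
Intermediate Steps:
J(M) = -4 + M²
s = 0
-(((4 + J(-4)) + s)*4 + 1)*45*20 = -(((4 + (-4 + (-4)²)) + 0)*4 + 1)*45*20 = -(((4 + (-4 + 16)) + 0)*4 + 1)*45*20 = -(((4 + 12) + 0)*4 + 1)*45*20 = -((16 + 0)*4 + 1)*45*20 = -(16*4 + 1)*45*20 = -(64 + 1)*45*20 = -65*45*20 = -2925*20 = -1*58500 = -58500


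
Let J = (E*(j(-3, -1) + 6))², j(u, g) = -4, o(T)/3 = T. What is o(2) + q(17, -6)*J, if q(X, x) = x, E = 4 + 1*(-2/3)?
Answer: -782/3 ≈ -260.67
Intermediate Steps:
o(T) = 3*T
E = 10/3 (E = 4 + 1*(-2*⅓) = 4 + 1*(-⅔) = 4 - ⅔ = 10/3 ≈ 3.3333)
J = 400/9 (J = (10*(-4 + 6)/3)² = ((10/3)*2)² = (20/3)² = 400/9 ≈ 44.444)
o(2) + q(17, -6)*J = 3*2 - 6*400/9 = 6 - 800/3 = -782/3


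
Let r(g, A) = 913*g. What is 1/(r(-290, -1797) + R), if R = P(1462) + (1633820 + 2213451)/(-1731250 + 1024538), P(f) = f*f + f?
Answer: 706712/1324470553561 ≈ 5.3358e-7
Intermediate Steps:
P(f) = f + f² (P(f) = f² + f = f + f²)
R = 1511586689801/706712 (R = 1462*(1 + 1462) + (1633820 + 2213451)/(-1731250 + 1024538) = 1462*1463 + 3847271/(-706712) = 2138906 + 3847271*(-1/706712) = 2138906 - 3847271/706712 = 1511586689801/706712 ≈ 2.1389e+6)
1/(r(-290, -1797) + R) = 1/(913*(-290) + 1511586689801/706712) = 1/(-264770 + 1511586689801/706712) = 1/(1324470553561/706712) = 706712/1324470553561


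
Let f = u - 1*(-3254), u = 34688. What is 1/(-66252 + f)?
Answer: -1/28310 ≈ -3.5323e-5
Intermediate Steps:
f = 37942 (f = 34688 - 1*(-3254) = 34688 + 3254 = 37942)
1/(-66252 + f) = 1/(-66252 + 37942) = 1/(-28310) = -1/28310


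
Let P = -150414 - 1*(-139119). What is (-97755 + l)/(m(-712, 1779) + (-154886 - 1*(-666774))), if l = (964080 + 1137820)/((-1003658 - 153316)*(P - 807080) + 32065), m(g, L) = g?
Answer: -18511642041317185/96800236635744888 ≈ -0.19124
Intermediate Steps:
P = -11295 (P = -150414 + 139119 = -11295)
l = 420380/189367725863 (l = (964080 + 1137820)/((-1003658 - 153316)*(-11295 - 807080) + 32065) = 2101900/(-1156974*(-818375) + 32065) = 2101900/(946838597250 + 32065) = 2101900/946838629315 = 2101900*(1/946838629315) = 420380/189367725863 ≈ 2.2199e-6)
(-97755 + l)/(m(-712, 1779) + (-154886 - 1*(-666774))) = (-97755 + 420380/189367725863)/(-712 + (-154886 - 1*(-666774))) = -18511642041317185/(189367725863*(-712 + (-154886 + 666774))) = -18511642041317185/(189367725863*(-712 + 511888)) = -18511642041317185/189367725863/511176 = -18511642041317185/189367725863*1/511176 = -18511642041317185/96800236635744888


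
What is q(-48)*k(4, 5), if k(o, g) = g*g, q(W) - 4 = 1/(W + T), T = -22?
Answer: 1395/14 ≈ 99.643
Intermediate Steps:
q(W) = 4 + 1/(-22 + W) (q(W) = 4 + 1/(W - 22) = 4 + 1/(-22 + W))
k(o, g) = g²
q(-48)*k(4, 5) = ((-87 + 4*(-48))/(-22 - 48))*5² = ((-87 - 192)/(-70))*25 = -1/70*(-279)*25 = (279/70)*25 = 1395/14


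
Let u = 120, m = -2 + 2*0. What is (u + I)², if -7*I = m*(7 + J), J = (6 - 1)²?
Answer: 817216/49 ≈ 16678.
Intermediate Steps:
m = -2 (m = -2 + 0 = -2)
J = 25 (J = 5² = 25)
I = 64/7 (I = -(-2)*(7 + 25)/7 = -(-2)*32/7 = -⅐*(-64) = 64/7 ≈ 9.1429)
(u + I)² = (120 + 64/7)² = (904/7)² = 817216/49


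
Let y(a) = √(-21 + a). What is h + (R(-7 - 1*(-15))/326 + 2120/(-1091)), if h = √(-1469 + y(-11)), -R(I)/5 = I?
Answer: -367380/177833 + √(-1469 + 4*I*√2) ≈ -1.9921 + 38.328*I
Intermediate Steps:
R(I) = -5*I
h = √(-1469 + 4*I*√2) (h = √(-1469 + √(-21 - 11)) = √(-1469 + √(-32)) = √(-1469 + 4*I*√2) ≈ 0.0738 + 38.328*I)
h + (R(-7 - 1*(-15))/326 + 2120/(-1091)) = √(-1469 + 4*I*√2) + (-5*(-7 - 1*(-15))/326 + 2120/(-1091)) = √(-1469 + 4*I*√2) + (-5*(-7 + 15)*(1/326) + 2120*(-1/1091)) = √(-1469 + 4*I*√2) + (-5*8*(1/326) - 2120/1091) = √(-1469 + 4*I*√2) + (-40*1/326 - 2120/1091) = √(-1469 + 4*I*√2) + (-20/163 - 2120/1091) = √(-1469 + 4*I*√2) - 367380/177833 = -367380/177833 + √(-1469 + 4*I*√2)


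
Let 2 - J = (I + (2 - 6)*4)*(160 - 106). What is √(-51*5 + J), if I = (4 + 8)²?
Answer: I*√7165 ≈ 84.646*I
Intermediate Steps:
I = 144 (I = 12² = 144)
J = -6910 (J = 2 - (144 + (2 - 6)*4)*(160 - 106) = 2 - (144 - 4*4)*54 = 2 - (144 - 16)*54 = 2 - 128*54 = 2 - 1*6912 = 2 - 6912 = -6910)
√(-51*5 + J) = √(-51*5 - 6910) = √(-255 - 6910) = √(-7165) = I*√7165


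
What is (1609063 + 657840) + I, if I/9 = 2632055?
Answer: 25955398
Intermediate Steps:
I = 23688495 (I = 9*2632055 = 23688495)
(1609063 + 657840) + I = (1609063 + 657840) + 23688495 = 2266903 + 23688495 = 25955398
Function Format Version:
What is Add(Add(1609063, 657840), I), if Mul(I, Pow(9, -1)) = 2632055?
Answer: 25955398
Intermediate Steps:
I = 23688495 (I = Mul(9, 2632055) = 23688495)
Add(Add(1609063, 657840), I) = Add(Add(1609063, 657840), 23688495) = Add(2266903, 23688495) = 25955398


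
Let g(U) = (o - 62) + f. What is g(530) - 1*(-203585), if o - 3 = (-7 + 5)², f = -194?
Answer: 203336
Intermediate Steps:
o = 7 (o = 3 + (-7 + 5)² = 3 + (-2)² = 3 + 4 = 7)
g(U) = -249 (g(U) = (7 - 62) - 194 = -55 - 194 = -249)
g(530) - 1*(-203585) = -249 - 1*(-203585) = -249 + 203585 = 203336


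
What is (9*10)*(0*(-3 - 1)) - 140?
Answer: -140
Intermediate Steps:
(9*10)*(0*(-3 - 1)) - 140 = 90*(0*(-4)) - 140 = 90*0 - 140 = 0 - 140 = -140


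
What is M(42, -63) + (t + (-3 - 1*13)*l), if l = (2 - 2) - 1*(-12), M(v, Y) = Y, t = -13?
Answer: -268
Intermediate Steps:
l = 12 (l = 0 + 12 = 12)
M(42, -63) + (t + (-3 - 1*13)*l) = -63 + (-13 + (-3 - 1*13)*12) = -63 + (-13 + (-3 - 13)*12) = -63 + (-13 - 16*12) = -63 + (-13 - 192) = -63 - 205 = -268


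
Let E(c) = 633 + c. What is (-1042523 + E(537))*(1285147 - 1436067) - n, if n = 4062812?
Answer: 157156931948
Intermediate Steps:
(-1042523 + E(537))*(1285147 - 1436067) - n = (-1042523 + (633 + 537))*(1285147 - 1436067) - 1*4062812 = (-1042523 + 1170)*(-150920) - 4062812 = -1041353*(-150920) - 4062812 = 157160994760 - 4062812 = 157156931948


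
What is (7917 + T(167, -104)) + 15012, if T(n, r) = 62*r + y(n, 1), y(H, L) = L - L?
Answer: 16481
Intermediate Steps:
y(H, L) = 0
T(n, r) = 62*r (T(n, r) = 62*r + 0 = 62*r)
(7917 + T(167, -104)) + 15012 = (7917 + 62*(-104)) + 15012 = (7917 - 6448) + 15012 = 1469 + 15012 = 16481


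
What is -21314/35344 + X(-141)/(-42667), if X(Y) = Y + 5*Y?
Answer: -439751707/754011224 ≈ -0.58322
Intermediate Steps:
X(Y) = 6*Y
-21314/35344 + X(-141)/(-42667) = -21314/35344 + (6*(-141))/(-42667) = -21314*1/35344 - 846*(-1/42667) = -10657/17672 + 846/42667 = -439751707/754011224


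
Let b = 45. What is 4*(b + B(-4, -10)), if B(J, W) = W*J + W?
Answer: 300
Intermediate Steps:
B(J, W) = W + J*W (B(J, W) = J*W + W = W + J*W)
4*(b + B(-4, -10)) = 4*(45 - 10*(1 - 4)) = 4*(45 - 10*(-3)) = 4*(45 + 30) = 4*75 = 300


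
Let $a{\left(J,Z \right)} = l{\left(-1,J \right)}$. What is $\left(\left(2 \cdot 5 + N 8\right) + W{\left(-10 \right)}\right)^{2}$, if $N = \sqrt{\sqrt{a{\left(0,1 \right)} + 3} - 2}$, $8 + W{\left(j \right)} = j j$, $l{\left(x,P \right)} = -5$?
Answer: $4 \left(51 + 4 \sqrt{-2 + i \sqrt{2}}\right)^{2} \approx 11050.0 + 2524.7 i$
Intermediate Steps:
$a{\left(J,Z \right)} = -5$
$W{\left(j \right)} = -8 + j^{2}$ ($W{\left(j \right)} = -8 + j j = -8 + j^{2}$)
$N = \sqrt{-2 + i \sqrt{2}}$ ($N = \sqrt{\sqrt{-5 + 3} - 2} = \sqrt{\sqrt{-2} - 2} = \sqrt{i \sqrt{2} - 2} = \sqrt{-2 + i \sqrt{2}} \approx 0.47407 + 1.4916 i$)
$\left(\left(2 \cdot 5 + N 8\right) + W{\left(-10 \right)}\right)^{2} = \left(\left(2 \cdot 5 + \sqrt{-2 + i \sqrt{2}} \cdot 8\right) - \left(8 - \left(-10\right)^{2}\right)\right)^{2} = \left(\left(10 + 8 \sqrt{-2 + i \sqrt{2}}\right) + \left(-8 + 100\right)\right)^{2} = \left(\left(10 + 8 \sqrt{-2 + i \sqrt{2}}\right) + 92\right)^{2} = \left(102 + 8 \sqrt{-2 + i \sqrt{2}}\right)^{2}$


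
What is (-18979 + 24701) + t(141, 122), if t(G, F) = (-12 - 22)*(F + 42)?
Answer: 146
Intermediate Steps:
t(G, F) = -1428 - 34*F (t(G, F) = -34*(42 + F) = -1428 - 34*F)
(-18979 + 24701) + t(141, 122) = (-18979 + 24701) + (-1428 - 34*122) = 5722 + (-1428 - 4148) = 5722 - 5576 = 146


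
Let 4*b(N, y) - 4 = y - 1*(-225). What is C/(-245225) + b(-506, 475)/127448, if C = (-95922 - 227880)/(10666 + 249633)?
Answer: 1409458579712/1016904760663025 ≈ 0.0013860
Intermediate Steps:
C = -323802/260299 ≈ -1.2440
b(N, y) = 229/4 + y/4 (b(N, y) = 1 + (y - 1*(-225))/4 = 1 + (y + 225)/4 = 1 + (225 + y)/4 = 1 + (225/4 + y/4) = 229/4 + y/4)
C/(-245225) + b(-506, 475)/127448 = -323802/260299/(-245225) + (229/4 + (¼)*475)/127448 = -323802/260299*(-1/245225) + (229/4 + 475/4)*(1/127448) = 323802/63831822275 + 176*(1/127448) = 323802/63831822275 + 22/15931 = 1409458579712/1016904760663025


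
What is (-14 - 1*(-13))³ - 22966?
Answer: -22967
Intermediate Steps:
(-14 - 1*(-13))³ - 22966 = (-14 + 13)³ - 22966 = (-1)³ - 22966 = -1 - 22966 = -22967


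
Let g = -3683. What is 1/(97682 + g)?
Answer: 1/93999 ≈ 1.0638e-5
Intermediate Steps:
1/(97682 + g) = 1/(97682 - 3683) = 1/93999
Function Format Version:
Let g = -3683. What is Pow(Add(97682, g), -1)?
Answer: Rational(1, 93999) ≈ 1.0638e-5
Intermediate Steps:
Pow(Add(97682, g), -1) = Pow(Add(97682, -3683), -1) = Pow(93999, -1) = Rational(1, 93999)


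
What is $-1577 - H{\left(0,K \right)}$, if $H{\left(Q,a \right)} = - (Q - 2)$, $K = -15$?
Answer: $-1579$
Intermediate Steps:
$H{\left(Q,a \right)} = 2 - Q$ ($H{\left(Q,a \right)} = - (-2 + Q) = 2 - Q$)
$-1577 - H{\left(0,K \right)} = -1577 - \left(2 - 0\right) = -1577 - \left(2 + 0\right) = -1577 - 2 = -1579$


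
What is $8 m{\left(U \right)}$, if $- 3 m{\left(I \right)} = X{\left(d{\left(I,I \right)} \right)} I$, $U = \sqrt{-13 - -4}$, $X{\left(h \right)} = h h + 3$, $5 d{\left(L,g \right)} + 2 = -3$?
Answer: $- 32 i \approx - 32.0 i$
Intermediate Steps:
$d{\left(L,g \right)} = -1$ ($d{\left(L,g \right)} = - \frac{2}{5} + \frac{1}{5} \left(-3\right) = - \frac{2}{5} - \frac{3}{5} = -1$)
$X{\left(h \right)} = 3 + h^{2}$ ($X{\left(h \right)} = h^{2} + 3 = 3 + h^{2}$)
$U = 3 i$ ($U = \sqrt{-13 + 4} = \sqrt{-9} = 3 i \approx 3.0 i$)
$m{\left(I \right)} = - \frac{4 I}{3}$ ($m{\left(I \right)} = - \frac{\left(3 + \left(-1\right)^{2}\right) I}{3} = - \frac{\left(3 + 1\right) I}{3} = - \frac{4 I}{3}$)
$8 m{\left(U \right)} = 8 \left(- \frac{4 \cdot 3 i}{3}\right) = 8 \left(- 4 i\right) = - 32 i$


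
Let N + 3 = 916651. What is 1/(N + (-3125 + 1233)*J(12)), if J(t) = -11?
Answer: 1/937460 ≈ 1.0667e-6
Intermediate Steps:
N = 916648 (N = -3 + 916651 = 916648)
1/(N + (-3125 + 1233)*J(12)) = 1/(916648 + (-3125 + 1233)*(-11)) = 1/(916648 - 1892*(-11)) = 1/(916648 + 20812) = 1/937460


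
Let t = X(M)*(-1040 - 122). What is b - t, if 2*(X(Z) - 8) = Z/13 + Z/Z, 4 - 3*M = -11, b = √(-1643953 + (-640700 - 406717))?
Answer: 131306/13 + I*√2691370 ≈ 10100.0 + 1640.5*I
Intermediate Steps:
b = I*√2691370 (b = √(-1643953 - 1047417) = √(-2691370) = I*√2691370 ≈ 1640.5*I)
M = 5 (M = 4/3 - ⅓*(-11) = 4/3 + 11/3 = 5)
X(Z) = 17/2 + Z/26 (X(Z) = 8 + (Z/13 + Z/Z)/2 = 8 + (Z*(1/13) + 1)/2 = 8 + (Z/13 + 1)/2 = 8 + (1 + Z/13)/2 = 8 + (½ + Z/26) = 17/2 + Z/26)
t = -131306/13 (t = (17/2 + (1/26)*5)*(-1040 - 122) = (17/2 + 5/26)*(-1162) = (113/13)*(-1162) = -131306/13 ≈ -10100.)
b - t = I*√2691370 - 1*(-131306/13) = I*√2691370 + 131306/13 = 131306/13 + I*√2691370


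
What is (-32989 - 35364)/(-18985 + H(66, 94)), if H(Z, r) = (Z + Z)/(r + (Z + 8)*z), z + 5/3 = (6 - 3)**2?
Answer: 65277115/18130477 ≈ 3.6004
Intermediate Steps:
z = 22/3 (z = -5/3 + (6 - 3)**2 = -5/3 + 3**2 = -5/3 + 9 = 22/3 ≈ 7.3333)
H(Z, r) = 2*Z/(176/3 + r + 22*Z/3) (H(Z, r) = (Z + Z)/(r + (Z + 8)*(22/3)) = (2*Z)/(r + (8 + Z)*(22/3)) = (2*Z)/(r + (176/3 + 22*Z/3)) = (2*Z)/(176/3 + r + 22*Z/3) = 2*Z/(176/3 + r + 22*Z/3))
(-32989 - 35364)/(-18985 + H(66, 94)) = (-32989 - 35364)/(-18985 + 6*66/(176 + 3*94 + 22*66)) = -68353/(-18985 + 6*66/(176 + 282 + 1452)) = -68353/(-18985 + 6*66/1910) = -68353/(-18985 + 6*66*(1/1910)) = -68353/(-18985 + 198/955) = -68353/(-18130477/955) = -68353*(-955/18130477) = 65277115/18130477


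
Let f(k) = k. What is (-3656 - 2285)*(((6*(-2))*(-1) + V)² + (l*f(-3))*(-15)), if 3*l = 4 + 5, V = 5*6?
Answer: -11281959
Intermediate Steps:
V = 30
l = 3 (l = (4 + 5)/3 = (⅓)*9 = 3)
(-3656 - 2285)*(((6*(-2))*(-1) + V)² + (l*f(-3))*(-15)) = (-3656 - 2285)*(((6*(-2))*(-1) + 30)² + (3*(-3))*(-15)) = -5941*((-12*(-1) + 30)² - 9*(-15)) = -5941*((12 + 30)² + 135) = -5941*(42² + 135) = -5941*(1764 + 135) = -5941*1899 = -11281959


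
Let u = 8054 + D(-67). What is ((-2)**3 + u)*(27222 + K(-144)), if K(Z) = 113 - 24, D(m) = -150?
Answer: 215647656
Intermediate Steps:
u = 7904 (u = 8054 - 150 = 7904)
K(Z) = 89
((-2)**3 + u)*(27222 + K(-144)) = ((-2)**3 + 7904)*(27222 + 89) = (-8 + 7904)*27311 = 7896*27311 = 215647656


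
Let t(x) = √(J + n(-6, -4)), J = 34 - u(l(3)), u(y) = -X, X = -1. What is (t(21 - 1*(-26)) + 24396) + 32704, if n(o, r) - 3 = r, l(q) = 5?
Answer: 57100 + 4*√2 ≈ 57106.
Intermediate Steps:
u(y) = 1 (u(y) = -1*(-1) = 1)
n(o, r) = 3 + r
J = 33 (J = 34 - 1*1 = 34 - 1 = 33)
t(x) = 4*√2 (t(x) = √(33 + (3 - 4)) = √(33 - 1) = √32 = 4*√2)
(t(21 - 1*(-26)) + 24396) + 32704 = (4*√2 + 24396) + 32704 = (24396 + 4*√2) + 32704 = 57100 + 4*√2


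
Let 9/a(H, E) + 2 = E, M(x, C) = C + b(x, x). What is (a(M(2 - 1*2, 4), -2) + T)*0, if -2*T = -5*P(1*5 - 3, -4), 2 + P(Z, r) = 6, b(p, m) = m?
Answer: 0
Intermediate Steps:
P(Z, r) = 4 (P(Z, r) = -2 + 6 = 4)
M(x, C) = C + x
a(H, E) = 9/(-2 + E)
T = 10 (T = -(-5)*4/2 = -½*(-20) = 10)
(a(M(2 - 1*2, 4), -2) + T)*0 = (9/(-2 - 2) + 10)*0 = (9/(-4) + 10)*0 = (9*(-¼) + 10)*0 = (-9/4 + 10)*0 = (31/4)*0 = 0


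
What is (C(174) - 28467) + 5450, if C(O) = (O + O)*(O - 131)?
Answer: -8053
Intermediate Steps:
C(O) = 2*O*(-131 + O) (C(O) = (2*O)*(-131 + O) = 2*O*(-131 + O))
(C(174) - 28467) + 5450 = (2*174*(-131 + 174) - 28467) + 5450 = (2*174*43 - 28467) + 5450 = (14964 - 28467) + 5450 = -13503 + 5450 = -8053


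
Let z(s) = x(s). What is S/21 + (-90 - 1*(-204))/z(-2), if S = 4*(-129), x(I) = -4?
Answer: -743/14 ≈ -53.071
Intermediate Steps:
z(s) = -4
S = -516
S/21 + (-90 - 1*(-204))/z(-2) = -516/21 + (-90 - 1*(-204))/(-4) = -516*1/21 + (-90 + 204)*(-¼) = -172/7 + 114*(-¼) = -172/7 - 57/2 = -743/14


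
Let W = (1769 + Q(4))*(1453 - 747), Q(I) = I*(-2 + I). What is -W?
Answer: -1254562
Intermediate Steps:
W = 1254562 (W = (1769 + 4*(-2 + 4))*(1453 - 747) = (1769 + 4*2)*706 = (1769 + 8)*706 = 1777*706 = 1254562)
-W = -1*1254562 = -1254562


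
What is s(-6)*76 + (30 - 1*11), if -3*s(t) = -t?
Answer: -133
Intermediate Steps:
s(t) = t/3 (s(t) = -(-1)*t/3 = t/3)
s(-6)*76 + (30 - 1*11) = ((⅓)*(-6))*76 + (30 - 1*11) = -2*76 + (30 - 11) = -152 + 19 = -133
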